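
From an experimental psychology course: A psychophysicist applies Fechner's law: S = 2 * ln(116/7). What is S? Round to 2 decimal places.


S = 2 * ln(116/7)
I/I0 = 16.571429
ln(16.571429) = 2.8077
S = 2 * 2.8077
= 5.62


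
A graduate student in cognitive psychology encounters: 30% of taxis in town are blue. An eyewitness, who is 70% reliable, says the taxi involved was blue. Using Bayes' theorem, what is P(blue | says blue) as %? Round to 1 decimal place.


P(blue | says blue) = P(says blue | blue)*P(blue) / [P(says blue | blue)*P(blue) + P(says blue | not blue)*P(not blue)]
Numerator = 0.7 * 0.3 = 0.21
False identification = 0.3 * 0.7 = 0.21
P = 0.21 / (0.21 + 0.21)
= 0.21 / 0.42
As percentage = 50.0


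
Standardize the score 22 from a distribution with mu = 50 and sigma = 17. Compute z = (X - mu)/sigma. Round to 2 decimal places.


z = (X - mu) / sigma
= (22 - 50) / 17
= -28 / 17
= -1.65


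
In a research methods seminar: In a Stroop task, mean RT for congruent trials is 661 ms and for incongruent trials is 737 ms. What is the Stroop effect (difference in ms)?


Stroop effect = RT(incongruent) - RT(congruent)
= 737 - 661
= 76 ms


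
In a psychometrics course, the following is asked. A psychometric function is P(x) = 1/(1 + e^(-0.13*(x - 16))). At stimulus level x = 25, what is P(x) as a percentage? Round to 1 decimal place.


P(x) = 1/(1 + e^(-0.13*(25 - 16)))
Exponent = -0.13 * 9 = -1.17
e^(-1.17) = 0.310367
P = 1/(1 + 0.310367) = 0.763145
Percentage = 76.3


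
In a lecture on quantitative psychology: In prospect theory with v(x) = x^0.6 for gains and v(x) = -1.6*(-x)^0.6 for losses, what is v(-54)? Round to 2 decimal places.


Since x = -54 < 0, use v(x) = -lambda*(-x)^alpha
(-x) = 54
54^0.6 = 10.9506
v(-54) = -1.6 * 10.9506
= -17.52


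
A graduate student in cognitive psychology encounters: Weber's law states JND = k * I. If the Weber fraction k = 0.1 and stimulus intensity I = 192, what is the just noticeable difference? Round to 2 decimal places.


JND = k * I
JND = 0.1 * 192
= 19.20


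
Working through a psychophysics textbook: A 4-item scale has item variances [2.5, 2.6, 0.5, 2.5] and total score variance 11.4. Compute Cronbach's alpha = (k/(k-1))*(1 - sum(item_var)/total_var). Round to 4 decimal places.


alpha = (k/(k-1)) * (1 - sum(s_i^2)/s_total^2)
sum(item variances) = 8.1
k/(k-1) = 4/3 = 1.333333
1 - 8.1/11.4 = 1 - 0.710526 = 0.289474
alpha = 1.333333 * 0.289474
= 0.3860


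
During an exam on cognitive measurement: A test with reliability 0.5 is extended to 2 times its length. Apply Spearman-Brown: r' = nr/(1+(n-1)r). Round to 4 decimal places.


r_new = n*r / (1 + (n-1)*r)
Numerator = 2 * 0.5 = 1.0
Denominator = 1 + 1 * 0.5 = 1.5
r_new = 1.0 / 1.5
= 0.6667


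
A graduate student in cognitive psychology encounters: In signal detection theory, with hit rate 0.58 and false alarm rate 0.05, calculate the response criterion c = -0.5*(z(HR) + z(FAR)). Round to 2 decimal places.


c = -0.5 * (z(HR) + z(FAR))
z(0.58) = 0.2019
z(0.05) = -1.6449
c = -0.5 * (0.2019 + -1.6449)
= -0.5 * -1.443
= 0.72


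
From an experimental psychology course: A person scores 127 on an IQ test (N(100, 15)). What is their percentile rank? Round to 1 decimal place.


z = (IQ - mean) / SD
z = (127 - 100) / 15 = 1.8
Percentile = Phi(1.8) * 100
Phi(1.8) = 0.96407
= 96.4


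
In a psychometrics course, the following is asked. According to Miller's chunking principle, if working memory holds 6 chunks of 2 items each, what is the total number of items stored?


Total items = chunks * items_per_chunk
= 6 * 2
= 12


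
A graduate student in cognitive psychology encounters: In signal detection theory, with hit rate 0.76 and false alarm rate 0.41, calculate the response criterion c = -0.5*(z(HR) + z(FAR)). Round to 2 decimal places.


c = -0.5 * (z(HR) + z(FAR))
z(0.76) = 0.7063
z(0.41) = -0.2275
c = -0.5 * (0.7063 + -0.2275)
= -0.5 * 0.4788
= -0.24


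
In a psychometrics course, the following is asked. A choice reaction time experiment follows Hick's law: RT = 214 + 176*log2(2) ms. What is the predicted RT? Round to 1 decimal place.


RT = 214 + 176 * log2(2)
log2(2) = 1.0
RT = 214 + 176 * 1.0
= 214 + 176.0
= 390.0 ms


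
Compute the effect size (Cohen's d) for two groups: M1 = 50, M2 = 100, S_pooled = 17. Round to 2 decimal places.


Cohen's d = (M1 - M2) / S_pooled
= (50 - 100) / 17
= -50 / 17
= -2.94


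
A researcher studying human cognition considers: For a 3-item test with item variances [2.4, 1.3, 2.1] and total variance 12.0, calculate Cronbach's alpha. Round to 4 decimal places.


alpha = (k/(k-1)) * (1 - sum(s_i^2)/s_total^2)
sum(item variances) = 5.8
k/(k-1) = 3/2 = 1.5
1 - 5.8/12.0 = 1 - 0.483333 = 0.516667
alpha = 1.5 * 0.516667
= 0.7750


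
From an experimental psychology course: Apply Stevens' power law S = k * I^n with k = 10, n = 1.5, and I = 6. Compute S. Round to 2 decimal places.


S = 10 * 6^1.5
6^1.5 = 14.6969
S = 10 * 14.6969
= 146.97


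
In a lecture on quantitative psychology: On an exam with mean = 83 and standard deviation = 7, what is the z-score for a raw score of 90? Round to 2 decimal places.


z = (X - mu) / sigma
= (90 - 83) / 7
= 7 / 7
= 1.00


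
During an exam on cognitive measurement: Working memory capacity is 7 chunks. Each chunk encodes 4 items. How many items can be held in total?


Total items = chunks * items_per_chunk
= 7 * 4
= 28


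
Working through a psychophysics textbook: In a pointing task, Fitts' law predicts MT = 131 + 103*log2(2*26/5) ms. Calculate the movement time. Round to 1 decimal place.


MT = 131 + 103 * log2(2*26/5)
2D/W = 10.4
log2(10.4) = 3.3785
MT = 131 + 103 * 3.3785
= 479.0 ms


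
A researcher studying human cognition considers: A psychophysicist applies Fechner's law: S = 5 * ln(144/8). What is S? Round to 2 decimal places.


S = 5 * ln(144/8)
I/I0 = 18.0
ln(18.0) = 2.8904
S = 5 * 2.8904
= 14.45


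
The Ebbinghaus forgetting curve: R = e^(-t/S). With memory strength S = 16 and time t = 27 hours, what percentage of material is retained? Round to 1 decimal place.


R = e^(-t/S)
-t/S = -27/16 = -1.6875
R = e^(-1.6875) = 0.184981
Percentage = 0.184981 * 100
= 18.5


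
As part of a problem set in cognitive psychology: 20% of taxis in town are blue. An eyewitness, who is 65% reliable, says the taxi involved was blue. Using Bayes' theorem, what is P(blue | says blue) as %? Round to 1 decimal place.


P(blue | says blue) = P(says blue | blue)*P(blue) / [P(says blue | blue)*P(blue) + P(says blue | not blue)*P(not blue)]
Numerator = 0.65 * 0.2 = 0.13
False identification = 0.35 * 0.8 = 0.28
P = 0.13 / (0.13 + 0.28)
= 0.13 / 0.41
As percentage = 31.7


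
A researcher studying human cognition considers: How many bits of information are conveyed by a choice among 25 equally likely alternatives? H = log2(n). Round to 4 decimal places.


H = log2(n)
H = log2(25)
= 4.6439


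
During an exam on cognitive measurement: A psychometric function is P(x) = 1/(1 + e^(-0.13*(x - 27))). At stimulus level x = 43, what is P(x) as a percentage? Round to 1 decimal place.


P(x) = 1/(1 + e^(-0.13*(43 - 27)))
Exponent = -0.13 * 16 = -2.08
e^(-2.08) = 0.12493
P = 1/(1 + 0.12493) = 0.888944
Percentage = 88.9


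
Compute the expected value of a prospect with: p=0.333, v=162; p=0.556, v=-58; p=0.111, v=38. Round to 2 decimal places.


EU = sum(p_i * v_i)
0.333 * 162 = 53.946
0.556 * -58 = -32.248
0.111 * 38 = 4.218
EU = 53.946 + -32.248 + 4.218
= 25.92


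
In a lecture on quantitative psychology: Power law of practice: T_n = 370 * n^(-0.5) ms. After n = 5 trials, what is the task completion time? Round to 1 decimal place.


T_n = 370 * 5^(-0.5)
5^(-0.5) = 0.447214
T_n = 370 * 0.447214
= 165.5 ms


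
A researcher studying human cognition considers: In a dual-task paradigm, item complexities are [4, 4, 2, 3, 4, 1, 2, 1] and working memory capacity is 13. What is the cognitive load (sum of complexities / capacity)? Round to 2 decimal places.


Total complexity = 4 + 4 + 2 + 3 + 4 + 1 + 2 + 1 = 21
Load = total / capacity = 21 / 13
= 1.62


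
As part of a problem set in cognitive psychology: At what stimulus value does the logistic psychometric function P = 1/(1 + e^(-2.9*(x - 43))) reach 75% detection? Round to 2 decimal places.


At P = 0.75: 0.75 = 1/(1 + e^(-k*(x-x0)))
Solving: e^(-k*(x-x0)) = 1/3
x = x0 + ln(3)/k
ln(3) = 1.0986
x = 43 + 1.0986/2.9
= 43 + 0.3788
= 43.38


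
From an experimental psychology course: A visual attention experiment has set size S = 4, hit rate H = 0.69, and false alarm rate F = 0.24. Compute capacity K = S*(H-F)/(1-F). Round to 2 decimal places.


K = S * (H - F) / (1 - F)
H - F = 0.45
1 - F = 0.76
K = 4 * 0.45 / 0.76
= 2.37


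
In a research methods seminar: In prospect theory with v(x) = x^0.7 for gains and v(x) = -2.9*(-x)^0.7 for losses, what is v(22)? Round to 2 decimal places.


Since x = 22 >= 0, use v(x) = x^0.7
22^0.7 = 8.7035
v(22) = 8.70


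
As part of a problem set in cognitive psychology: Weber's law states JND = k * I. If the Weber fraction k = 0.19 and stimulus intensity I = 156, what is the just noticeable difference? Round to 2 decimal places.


JND = k * I
JND = 0.19 * 156
= 29.64


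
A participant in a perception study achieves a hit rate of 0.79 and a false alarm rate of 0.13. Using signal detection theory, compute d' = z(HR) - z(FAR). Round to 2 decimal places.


d' = z(HR) - z(FAR)
z(0.79) = 0.8064
z(0.13) = -1.1264
d' = 0.8064 - -1.1264
= 1.93


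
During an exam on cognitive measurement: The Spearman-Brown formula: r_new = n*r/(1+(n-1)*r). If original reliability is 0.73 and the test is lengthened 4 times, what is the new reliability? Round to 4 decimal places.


r_new = n*r / (1 + (n-1)*r)
Numerator = 4 * 0.73 = 2.92
Denominator = 1 + 3 * 0.73 = 3.19
r_new = 2.92 / 3.19
= 0.9154


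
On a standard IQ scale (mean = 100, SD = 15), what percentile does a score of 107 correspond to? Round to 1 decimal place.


z = (IQ - mean) / SD
z = (107 - 100) / 15 = 0.4667
Percentile = Phi(0.4667) * 100
Phi(0.4667) = 0.679643
= 68.0


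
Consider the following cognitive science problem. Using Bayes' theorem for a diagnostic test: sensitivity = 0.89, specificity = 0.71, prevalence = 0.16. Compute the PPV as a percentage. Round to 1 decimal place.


PPV = (sens * prev) / (sens * prev + (1-spec) * (1-prev))
Numerator = 0.89 * 0.16 = 0.1424
P(positive and no disease) = (1 - spec) * (1 - prev) = (1 - 0.71) * (1 - 0.16) = 0.2436
Denominator = 0.1424 + 0.2436 = 0.386
PPV = 0.1424 / 0.386 = 0.368912
As percentage = 36.9


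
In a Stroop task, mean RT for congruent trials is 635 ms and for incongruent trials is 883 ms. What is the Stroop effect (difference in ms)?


Stroop effect = RT(incongruent) - RT(congruent)
= 883 - 635
= 248 ms


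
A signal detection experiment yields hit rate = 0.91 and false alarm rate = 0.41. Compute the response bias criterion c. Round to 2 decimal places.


c = -0.5 * (z(HR) + z(FAR))
z(0.91) = 1.3408
z(0.41) = -0.2275
c = -0.5 * (1.3408 + -0.2275)
= -0.5 * 1.1133
= -0.56


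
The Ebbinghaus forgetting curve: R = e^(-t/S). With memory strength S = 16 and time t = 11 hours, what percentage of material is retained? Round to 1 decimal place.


R = e^(-t/S)
-t/S = -11/16 = -0.6875
R = e^(-0.6875) = 0.502832
Percentage = 0.502832 * 100
= 50.3


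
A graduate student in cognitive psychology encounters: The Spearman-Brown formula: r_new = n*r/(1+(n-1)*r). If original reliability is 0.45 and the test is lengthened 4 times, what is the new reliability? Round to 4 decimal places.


r_new = n*r / (1 + (n-1)*r)
Numerator = 4 * 0.45 = 1.8
Denominator = 1 + 3 * 0.45 = 2.35
r_new = 1.8 / 2.35
= 0.7660


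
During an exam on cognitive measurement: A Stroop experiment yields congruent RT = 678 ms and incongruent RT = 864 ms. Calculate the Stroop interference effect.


Stroop effect = RT(incongruent) - RT(congruent)
= 864 - 678
= 186 ms


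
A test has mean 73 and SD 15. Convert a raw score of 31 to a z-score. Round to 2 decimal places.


z = (X - mu) / sigma
= (31 - 73) / 15
= -42 / 15
= -2.80


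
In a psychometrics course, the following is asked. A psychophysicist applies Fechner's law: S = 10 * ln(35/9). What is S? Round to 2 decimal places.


S = 10 * ln(35/9)
I/I0 = 3.888889
ln(3.888889) = 1.3581
S = 10 * 1.3581
= 13.58


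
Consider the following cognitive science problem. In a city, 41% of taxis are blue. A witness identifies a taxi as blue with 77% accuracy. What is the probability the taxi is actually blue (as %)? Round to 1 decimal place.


P(blue | says blue) = P(says blue | blue)*P(blue) / [P(says blue | blue)*P(blue) + P(says blue | not blue)*P(not blue)]
Numerator = 0.77 * 0.41 = 0.3157
False identification = 0.23 * 0.59 = 0.1357
P = 0.3157 / (0.3157 + 0.1357)
= 0.3157 / 0.4514
As percentage = 69.9


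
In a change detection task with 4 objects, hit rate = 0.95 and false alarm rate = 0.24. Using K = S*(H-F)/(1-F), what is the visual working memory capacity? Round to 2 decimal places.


K = S * (H - F) / (1 - F)
H - F = 0.71
1 - F = 0.76
K = 4 * 0.71 / 0.76
= 3.74


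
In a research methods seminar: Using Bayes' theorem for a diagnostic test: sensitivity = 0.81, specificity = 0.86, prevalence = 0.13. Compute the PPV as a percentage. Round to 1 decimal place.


PPV = (sens * prev) / (sens * prev + (1-spec) * (1-prev))
Numerator = 0.81 * 0.13 = 0.1053
P(positive and no disease) = (1 - spec) * (1 - prev) = (1 - 0.86) * (1 - 0.13) = 0.1218
Denominator = 0.1053 + 0.1218 = 0.2271
PPV = 0.1053 / 0.2271 = 0.463672
As percentage = 46.4


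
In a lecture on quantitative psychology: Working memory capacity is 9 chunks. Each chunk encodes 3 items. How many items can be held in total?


Total items = chunks * items_per_chunk
= 9 * 3
= 27


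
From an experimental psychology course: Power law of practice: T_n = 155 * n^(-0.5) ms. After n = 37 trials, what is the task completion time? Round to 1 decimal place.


T_n = 155 * 37^(-0.5)
37^(-0.5) = 0.164399
T_n = 155 * 0.164399
= 25.5 ms


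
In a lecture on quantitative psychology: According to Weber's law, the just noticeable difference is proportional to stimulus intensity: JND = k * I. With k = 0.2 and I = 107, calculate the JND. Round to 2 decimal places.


JND = k * I
JND = 0.2 * 107
= 21.40


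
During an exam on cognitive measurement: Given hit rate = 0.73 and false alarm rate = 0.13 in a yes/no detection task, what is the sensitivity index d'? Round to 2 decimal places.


d' = z(HR) - z(FAR)
z(0.73) = 0.6128
z(0.13) = -1.1264
d' = 0.6128 - -1.1264
= 1.74


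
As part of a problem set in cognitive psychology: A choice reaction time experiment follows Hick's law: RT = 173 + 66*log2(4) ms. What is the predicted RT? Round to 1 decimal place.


RT = 173 + 66 * log2(4)
log2(4) = 2.0
RT = 173 + 66 * 2.0
= 173 + 132.0
= 305.0 ms


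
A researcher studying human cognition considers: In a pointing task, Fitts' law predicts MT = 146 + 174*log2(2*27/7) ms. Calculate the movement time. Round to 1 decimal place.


MT = 146 + 174 * log2(2*27/7)
2D/W = 7.714286
log2(7.714286) = 2.9475
MT = 146 + 174 * 2.9475
= 658.9 ms


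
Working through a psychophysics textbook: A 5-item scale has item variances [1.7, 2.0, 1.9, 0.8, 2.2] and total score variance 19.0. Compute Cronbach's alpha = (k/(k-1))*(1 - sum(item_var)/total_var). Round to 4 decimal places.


alpha = (k/(k-1)) * (1 - sum(s_i^2)/s_total^2)
sum(item variances) = 8.6
k/(k-1) = 5/4 = 1.25
1 - 8.6/19.0 = 1 - 0.452632 = 0.547368
alpha = 1.25 * 0.547368
= 0.6842


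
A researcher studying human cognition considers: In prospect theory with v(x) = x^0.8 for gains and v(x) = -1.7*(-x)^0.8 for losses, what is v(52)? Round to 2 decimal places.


Since x = 52 >= 0, use v(x) = x^0.8
52^0.8 = 23.5941
v(52) = 23.59


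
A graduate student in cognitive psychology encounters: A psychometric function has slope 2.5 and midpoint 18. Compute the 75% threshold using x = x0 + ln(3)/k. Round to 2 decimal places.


At P = 0.75: 0.75 = 1/(1 + e^(-k*(x-x0)))
Solving: e^(-k*(x-x0)) = 1/3
x = x0 + ln(3)/k
ln(3) = 1.0986
x = 18 + 1.0986/2.5
= 18 + 0.4394
= 18.44


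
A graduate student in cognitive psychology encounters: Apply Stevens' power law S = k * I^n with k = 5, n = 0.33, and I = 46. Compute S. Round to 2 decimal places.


S = 5 * 46^0.33
46^0.33 = 3.5376
S = 5 * 3.5376
= 17.69


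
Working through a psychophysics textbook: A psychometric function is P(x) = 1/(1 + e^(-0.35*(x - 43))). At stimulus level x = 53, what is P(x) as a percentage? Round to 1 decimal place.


P(x) = 1/(1 + e^(-0.35*(53 - 43)))
Exponent = -0.35 * 10 = -3.5
e^(-3.5) = 0.030197
P = 1/(1 + 0.030197) = 0.970688
Percentage = 97.1


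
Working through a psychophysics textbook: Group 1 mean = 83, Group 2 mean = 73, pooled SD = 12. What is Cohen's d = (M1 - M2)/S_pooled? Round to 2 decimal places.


Cohen's d = (M1 - M2) / S_pooled
= (83 - 73) / 12
= 10 / 12
= 0.83


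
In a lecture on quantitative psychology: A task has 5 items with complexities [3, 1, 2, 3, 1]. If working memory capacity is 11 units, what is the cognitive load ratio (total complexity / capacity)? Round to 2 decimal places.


Total complexity = 3 + 1 + 2 + 3 + 1 = 10
Load = total / capacity = 10 / 11
= 0.91


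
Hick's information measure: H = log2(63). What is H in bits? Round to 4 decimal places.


H = log2(n)
H = log2(63)
= 5.9773


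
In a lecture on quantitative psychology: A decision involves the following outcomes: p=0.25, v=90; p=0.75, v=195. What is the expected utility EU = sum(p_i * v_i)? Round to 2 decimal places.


EU = sum(p_i * v_i)
0.25 * 90 = 22.5
0.75 * 195 = 146.25
EU = 22.5 + 146.25
= 168.75


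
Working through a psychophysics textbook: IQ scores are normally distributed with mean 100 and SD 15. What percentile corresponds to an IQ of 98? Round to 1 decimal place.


z = (IQ - mean) / SD
z = (98 - 100) / 15 = -0.1333
Percentile = Phi(-0.1333) * 100
Phi(-0.1333) = 0.446978
= 44.7


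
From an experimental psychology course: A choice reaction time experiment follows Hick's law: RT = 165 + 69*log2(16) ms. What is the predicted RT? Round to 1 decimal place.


RT = 165 + 69 * log2(16)
log2(16) = 4.0
RT = 165 + 69 * 4.0
= 165 + 276.0
= 441.0 ms


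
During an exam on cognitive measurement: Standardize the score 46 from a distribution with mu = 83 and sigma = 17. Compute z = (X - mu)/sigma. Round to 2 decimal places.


z = (X - mu) / sigma
= (46 - 83) / 17
= -37 / 17
= -2.18


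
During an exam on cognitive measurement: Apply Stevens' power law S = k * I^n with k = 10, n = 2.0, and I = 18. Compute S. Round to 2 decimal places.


S = 10 * 18^2.0
18^2.0 = 324.0
S = 10 * 324.0
= 3240.00


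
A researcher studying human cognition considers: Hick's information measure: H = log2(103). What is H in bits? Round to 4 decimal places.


H = log2(n)
H = log2(103)
= 6.6865


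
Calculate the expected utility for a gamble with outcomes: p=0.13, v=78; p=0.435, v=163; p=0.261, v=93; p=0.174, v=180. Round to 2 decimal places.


EU = sum(p_i * v_i)
0.13 * 78 = 10.14
0.435 * 163 = 70.905
0.261 * 93 = 24.273
0.174 * 180 = 31.32
EU = 10.14 + 70.905 + 24.273 + 31.32
= 136.64


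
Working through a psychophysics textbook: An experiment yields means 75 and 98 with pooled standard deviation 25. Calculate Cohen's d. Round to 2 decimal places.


Cohen's d = (M1 - M2) / S_pooled
= (75 - 98) / 25
= -23 / 25
= -0.92


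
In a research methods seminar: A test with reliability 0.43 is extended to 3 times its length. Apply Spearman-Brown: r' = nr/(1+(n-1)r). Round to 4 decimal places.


r_new = n*r / (1 + (n-1)*r)
Numerator = 3 * 0.43 = 1.29
Denominator = 1 + 2 * 0.43 = 1.86
r_new = 1.29 / 1.86
= 0.6935


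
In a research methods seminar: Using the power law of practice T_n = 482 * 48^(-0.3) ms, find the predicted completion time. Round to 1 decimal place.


T_n = 482 * 48^(-0.3)
48^(-0.3) = 0.31306
T_n = 482 * 0.31306
= 150.9 ms


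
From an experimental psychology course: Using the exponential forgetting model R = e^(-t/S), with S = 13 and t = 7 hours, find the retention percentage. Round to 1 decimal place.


R = e^(-t/S)
-t/S = -7/13 = -0.538462
R = e^(-0.538462) = 0.583645
Percentage = 0.583645 * 100
= 58.4


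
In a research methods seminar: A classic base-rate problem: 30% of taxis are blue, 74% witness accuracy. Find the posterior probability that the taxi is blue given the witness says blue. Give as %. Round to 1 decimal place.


P(blue | says blue) = P(says blue | blue)*P(blue) / [P(says blue | blue)*P(blue) + P(says blue | not blue)*P(not blue)]
Numerator = 0.74 * 0.3 = 0.222
False identification = 0.26 * 0.7 = 0.182
P = 0.222 / (0.222 + 0.182)
= 0.222 / 0.404
As percentage = 55.0


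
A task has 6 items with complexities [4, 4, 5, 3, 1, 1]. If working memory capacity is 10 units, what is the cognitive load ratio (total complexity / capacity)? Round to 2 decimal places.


Total complexity = 4 + 4 + 5 + 3 + 1 + 1 = 18
Load = total / capacity = 18 / 10
= 1.80


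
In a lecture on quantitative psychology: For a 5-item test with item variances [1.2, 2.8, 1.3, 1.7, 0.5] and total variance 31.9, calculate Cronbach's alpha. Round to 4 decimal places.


alpha = (k/(k-1)) * (1 - sum(s_i^2)/s_total^2)
sum(item variances) = 7.5
k/(k-1) = 5/4 = 1.25
1 - 7.5/31.9 = 1 - 0.23511 = 0.76489
alpha = 1.25 * 0.76489
= 0.9561


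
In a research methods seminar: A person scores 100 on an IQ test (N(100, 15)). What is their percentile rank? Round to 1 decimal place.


z = (IQ - mean) / SD
z = (100 - 100) / 15 = 0.0
Percentile = Phi(0.0) * 100
Phi(0.0) = 0.5
= 50.0


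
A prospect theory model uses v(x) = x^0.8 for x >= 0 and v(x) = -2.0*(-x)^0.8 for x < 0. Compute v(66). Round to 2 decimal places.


Since x = 66 >= 0, use v(x) = x^0.8
66^0.8 = 28.5519
v(66) = 28.55


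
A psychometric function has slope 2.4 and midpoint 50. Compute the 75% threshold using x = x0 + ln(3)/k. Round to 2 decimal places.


At P = 0.75: 0.75 = 1/(1 + e^(-k*(x-x0)))
Solving: e^(-k*(x-x0)) = 1/3
x = x0 + ln(3)/k
ln(3) = 1.0986
x = 50 + 1.0986/2.4
= 50 + 0.4578
= 50.46


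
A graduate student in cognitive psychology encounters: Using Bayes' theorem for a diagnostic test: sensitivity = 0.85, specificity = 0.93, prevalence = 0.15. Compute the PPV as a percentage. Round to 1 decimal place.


PPV = (sens * prev) / (sens * prev + (1-spec) * (1-prev))
Numerator = 0.85 * 0.15 = 0.1275
P(positive and no disease) = (1 - spec) * (1 - prev) = (1 - 0.93) * (1 - 0.15) = 0.0595
Denominator = 0.1275 + 0.0595 = 0.187
PPV = 0.1275 / 0.187 = 0.681818
As percentage = 68.2


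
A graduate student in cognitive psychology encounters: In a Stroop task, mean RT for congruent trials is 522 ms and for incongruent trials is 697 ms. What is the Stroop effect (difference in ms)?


Stroop effect = RT(incongruent) - RT(congruent)
= 697 - 522
= 175 ms


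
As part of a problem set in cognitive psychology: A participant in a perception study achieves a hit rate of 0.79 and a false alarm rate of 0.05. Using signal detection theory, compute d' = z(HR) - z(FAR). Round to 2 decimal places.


d' = z(HR) - z(FAR)
z(0.79) = 0.8064
z(0.05) = -1.6449
d' = 0.8064 - -1.6449
= 2.45


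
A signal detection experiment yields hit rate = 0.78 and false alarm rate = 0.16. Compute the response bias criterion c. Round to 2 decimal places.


c = -0.5 * (z(HR) + z(FAR))
z(0.78) = 0.7722
z(0.16) = -0.9945
c = -0.5 * (0.7722 + -0.9945)
= -0.5 * -0.2223
= 0.11


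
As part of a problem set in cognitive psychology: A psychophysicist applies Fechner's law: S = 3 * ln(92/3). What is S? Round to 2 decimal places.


S = 3 * ln(92/3)
I/I0 = 30.666667
ln(30.666667) = 3.4232
S = 3 * 3.4232
= 10.27


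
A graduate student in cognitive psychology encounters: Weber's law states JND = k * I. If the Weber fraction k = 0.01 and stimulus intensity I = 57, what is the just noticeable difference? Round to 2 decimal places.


JND = k * I
JND = 0.01 * 57
= 0.57


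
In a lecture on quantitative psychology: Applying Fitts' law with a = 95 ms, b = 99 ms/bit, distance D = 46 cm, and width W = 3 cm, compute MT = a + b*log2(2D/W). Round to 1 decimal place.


MT = 95 + 99 * log2(2*46/3)
2D/W = 30.666667
log2(30.666667) = 4.9386
MT = 95 + 99 * 4.9386
= 583.9 ms


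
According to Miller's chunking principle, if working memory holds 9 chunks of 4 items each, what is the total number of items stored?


Total items = chunks * items_per_chunk
= 9 * 4
= 36


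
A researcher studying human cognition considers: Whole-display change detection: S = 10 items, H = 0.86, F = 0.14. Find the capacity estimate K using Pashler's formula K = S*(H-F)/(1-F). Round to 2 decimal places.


K = S * (H - F) / (1 - F)
H - F = 0.72
1 - F = 0.86
K = 10 * 0.72 / 0.86
= 8.37


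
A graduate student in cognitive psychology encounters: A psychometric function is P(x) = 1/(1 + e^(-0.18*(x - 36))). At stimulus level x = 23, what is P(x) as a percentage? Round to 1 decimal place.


P(x) = 1/(1 + e^(-0.18*(23 - 36)))
Exponent = -0.18 * -13 = 2.34
e^(2.34) = 10.381237
P = 1/(1 + 10.381237) = 0.087864
Percentage = 8.8


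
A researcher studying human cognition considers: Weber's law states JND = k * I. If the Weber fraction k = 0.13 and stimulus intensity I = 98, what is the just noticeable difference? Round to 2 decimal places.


JND = k * I
JND = 0.13 * 98
= 12.74


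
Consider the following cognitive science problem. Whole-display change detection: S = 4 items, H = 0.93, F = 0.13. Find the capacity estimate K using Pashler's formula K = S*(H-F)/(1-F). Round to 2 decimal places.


K = S * (H - F) / (1 - F)
H - F = 0.8
1 - F = 0.87
K = 4 * 0.8 / 0.87
= 3.68


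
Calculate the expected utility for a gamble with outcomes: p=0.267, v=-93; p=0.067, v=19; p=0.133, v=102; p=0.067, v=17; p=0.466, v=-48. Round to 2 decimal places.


EU = sum(p_i * v_i)
0.267 * -93 = -24.831
0.067 * 19 = 1.273
0.133 * 102 = 13.566
0.067 * 17 = 1.139
0.466 * -48 = -22.368
EU = -24.831 + 1.273 + 13.566 + 1.139 + -22.368
= -31.22


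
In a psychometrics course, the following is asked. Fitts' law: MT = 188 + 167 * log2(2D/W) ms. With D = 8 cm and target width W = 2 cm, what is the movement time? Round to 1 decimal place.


MT = 188 + 167 * log2(2*8/2)
2D/W = 8.0
log2(8.0) = 3.0
MT = 188 + 167 * 3.0
= 689.0 ms


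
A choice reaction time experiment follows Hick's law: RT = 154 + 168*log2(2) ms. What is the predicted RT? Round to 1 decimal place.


RT = 154 + 168 * log2(2)
log2(2) = 1.0
RT = 154 + 168 * 1.0
= 154 + 168.0
= 322.0 ms


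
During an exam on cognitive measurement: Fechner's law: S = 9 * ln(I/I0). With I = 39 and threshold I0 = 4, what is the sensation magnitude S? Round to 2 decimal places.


S = 9 * ln(39/4)
I/I0 = 9.75
ln(9.75) = 2.2773
S = 9 * 2.2773
= 20.50


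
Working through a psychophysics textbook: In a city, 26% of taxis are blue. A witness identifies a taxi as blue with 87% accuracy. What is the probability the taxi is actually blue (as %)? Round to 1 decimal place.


P(blue | says blue) = P(says blue | blue)*P(blue) / [P(says blue | blue)*P(blue) + P(says blue | not blue)*P(not blue)]
Numerator = 0.87 * 0.26 = 0.2262
False identification = 0.13 * 0.74 = 0.0962
P = 0.2262 / (0.2262 + 0.0962)
= 0.2262 / 0.3224
As percentage = 70.2


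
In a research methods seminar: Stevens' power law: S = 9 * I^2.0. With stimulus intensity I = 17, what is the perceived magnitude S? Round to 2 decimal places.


S = 9 * 17^2.0
17^2.0 = 289.0
S = 9 * 289.0
= 2601.00


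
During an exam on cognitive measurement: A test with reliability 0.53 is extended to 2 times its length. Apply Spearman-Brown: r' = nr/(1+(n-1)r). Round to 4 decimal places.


r_new = n*r / (1 + (n-1)*r)
Numerator = 2 * 0.53 = 1.06
Denominator = 1 + 1 * 0.53 = 1.53
r_new = 1.06 / 1.53
= 0.6928


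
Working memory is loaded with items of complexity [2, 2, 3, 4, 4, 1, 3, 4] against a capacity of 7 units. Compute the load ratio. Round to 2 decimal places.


Total complexity = 2 + 2 + 3 + 4 + 4 + 1 + 3 + 4 = 23
Load = total / capacity = 23 / 7
= 3.29


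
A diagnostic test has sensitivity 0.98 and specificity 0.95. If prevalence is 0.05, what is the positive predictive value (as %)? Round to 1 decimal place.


PPV = (sens * prev) / (sens * prev + (1-spec) * (1-prev))
Numerator = 0.98 * 0.05 = 0.049
P(positive and no disease) = (1 - spec) * (1 - prev) = (1 - 0.95) * (1 - 0.05) = 0.0475
Denominator = 0.049 + 0.0475 = 0.0965
PPV = 0.049 / 0.0965 = 0.507772
As percentage = 50.8


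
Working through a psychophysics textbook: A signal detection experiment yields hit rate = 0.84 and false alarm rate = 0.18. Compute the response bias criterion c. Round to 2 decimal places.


c = -0.5 * (z(HR) + z(FAR))
z(0.84) = 0.9945
z(0.18) = -0.9154
c = -0.5 * (0.9945 + -0.9154)
= -0.5 * 0.0791
= -0.04


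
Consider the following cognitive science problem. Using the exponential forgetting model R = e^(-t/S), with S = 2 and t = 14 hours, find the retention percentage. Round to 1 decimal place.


R = e^(-t/S)
-t/S = -14/2 = -7.0
R = e^(-7.0) = 0.000912
Percentage = 0.000912 * 100
= 0.1


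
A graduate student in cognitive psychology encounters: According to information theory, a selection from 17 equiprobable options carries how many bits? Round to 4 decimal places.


H = log2(n)
H = log2(17)
= 4.0875


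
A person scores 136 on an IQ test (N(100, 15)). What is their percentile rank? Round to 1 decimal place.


z = (IQ - mean) / SD
z = (136 - 100) / 15 = 2.4
Percentile = Phi(2.4) * 100
Phi(2.4) = 0.991802
= 99.2


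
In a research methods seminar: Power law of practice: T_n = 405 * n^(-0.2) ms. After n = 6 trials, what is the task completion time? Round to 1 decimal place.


T_n = 405 * 6^(-0.2)
6^(-0.2) = 0.698827
T_n = 405 * 0.698827
= 283.0 ms


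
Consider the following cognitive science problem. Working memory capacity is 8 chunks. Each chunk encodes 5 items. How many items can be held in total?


Total items = chunks * items_per_chunk
= 8 * 5
= 40


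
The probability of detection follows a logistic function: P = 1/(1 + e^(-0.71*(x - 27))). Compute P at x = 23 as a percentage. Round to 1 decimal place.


P(x) = 1/(1 + e^(-0.71*(23 - 27)))
Exponent = -0.71 * -4 = 2.84
e^(2.84) = 17.115766
P = 1/(1 + 17.115766) = 0.055201
Percentage = 5.5


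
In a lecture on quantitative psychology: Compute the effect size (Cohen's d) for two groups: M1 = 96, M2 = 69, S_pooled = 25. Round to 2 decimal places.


Cohen's d = (M1 - M2) / S_pooled
= (96 - 69) / 25
= 27 / 25
= 1.08


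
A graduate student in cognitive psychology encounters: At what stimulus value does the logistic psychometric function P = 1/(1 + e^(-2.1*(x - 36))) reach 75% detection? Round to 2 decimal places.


At P = 0.75: 0.75 = 1/(1 + e^(-k*(x-x0)))
Solving: e^(-k*(x-x0)) = 1/3
x = x0 + ln(3)/k
ln(3) = 1.0986
x = 36 + 1.0986/2.1
= 36 + 0.5231
= 36.52


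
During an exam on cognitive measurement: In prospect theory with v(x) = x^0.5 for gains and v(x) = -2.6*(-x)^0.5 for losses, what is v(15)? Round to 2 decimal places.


Since x = 15 >= 0, use v(x) = x^0.5
15^0.5 = 3.873
v(15) = 3.87


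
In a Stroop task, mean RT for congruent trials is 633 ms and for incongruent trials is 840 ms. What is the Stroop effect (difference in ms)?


Stroop effect = RT(incongruent) - RT(congruent)
= 840 - 633
= 207 ms


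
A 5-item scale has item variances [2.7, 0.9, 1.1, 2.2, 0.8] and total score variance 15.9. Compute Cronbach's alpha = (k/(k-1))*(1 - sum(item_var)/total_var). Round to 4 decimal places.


alpha = (k/(k-1)) * (1 - sum(s_i^2)/s_total^2)
sum(item variances) = 7.7
k/(k-1) = 5/4 = 1.25
1 - 7.7/15.9 = 1 - 0.484277 = 0.515723
alpha = 1.25 * 0.515723
= 0.6447


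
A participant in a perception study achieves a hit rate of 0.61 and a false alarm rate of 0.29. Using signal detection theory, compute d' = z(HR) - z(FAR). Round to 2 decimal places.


d' = z(HR) - z(FAR)
z(0.61) = 0.2793
z(0.29) = -0.5534
d' = 0.2793 - -0.5534
= 0.83


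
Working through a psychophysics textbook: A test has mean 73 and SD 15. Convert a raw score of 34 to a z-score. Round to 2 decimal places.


z = (X - mu) / sigma
= (34 - 73) / 15
= -39 / 15
= -2.60


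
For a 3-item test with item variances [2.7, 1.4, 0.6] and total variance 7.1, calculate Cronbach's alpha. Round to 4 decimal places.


alpha = (k/(k-1)) * (1 - sum(s_i^2)/s_total^2)
sum(item variances) = 4.7
k/(k-1) = 3/2 = 1.5
1 - 4.7/7.1 = 1 - 0.661972 = 0.338028
alpha = 1.5 * 0.338028
= 0.5070


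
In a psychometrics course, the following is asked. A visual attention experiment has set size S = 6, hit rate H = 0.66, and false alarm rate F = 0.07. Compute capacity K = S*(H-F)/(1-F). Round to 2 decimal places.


K = S * (H - F) / (1 - F)
H - F = 0.59
1 - F = 0.93
K = 6 * 0.59 / 0.93
= 3.81


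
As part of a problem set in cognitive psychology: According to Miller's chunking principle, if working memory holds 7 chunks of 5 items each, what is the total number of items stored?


Total items = chunks * items_per_chunk
= 7 * 5
= 35


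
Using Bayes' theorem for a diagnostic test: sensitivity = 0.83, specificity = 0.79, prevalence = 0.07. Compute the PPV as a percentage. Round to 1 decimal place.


PPV = (sens * prev) / (sens * prev + (1-spec) * (1-prev))
Numerator = 0.83 * 0.07 = 0.0581
P(positive and no disease) = (1 - spec) * (1 - prev) = (1 - 0.79) * (1 - 0.07) = 0.1953
Denominator = 0.0581 + 0.1953 = 0.2534
PPV = 0.0581 / 0.2534 = 0.229282
As percentage = 22.9


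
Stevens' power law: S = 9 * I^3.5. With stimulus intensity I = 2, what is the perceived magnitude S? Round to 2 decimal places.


S = 9 * 2^3.5
2^3.5 = 11.3137
S = 9 * 11.3137
= 101.82


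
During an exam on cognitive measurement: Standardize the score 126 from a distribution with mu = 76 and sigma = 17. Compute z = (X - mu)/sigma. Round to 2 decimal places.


z = (X - mu) / sigma
= (126 - 76) / 17
= 50 / 17
= 2.94


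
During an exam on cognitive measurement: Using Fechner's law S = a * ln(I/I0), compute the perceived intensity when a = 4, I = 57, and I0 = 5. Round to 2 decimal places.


S = 4 * ln(57/5)
I/I0 = 11.4
ln(11.4) = 2.4336
S = 4 * 2.4336
= 9.73


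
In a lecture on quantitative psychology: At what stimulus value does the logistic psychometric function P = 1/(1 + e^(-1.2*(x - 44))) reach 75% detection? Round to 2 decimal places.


At P = 0.75: 0.75 = 1/(1 + e^(-k*(x-x0)))
Solving: e^(-k*(x-x0)) = 1/3
x = x0 + ln(3)/k
ln(3) = 1.0986
x = 44 + 1.0986/1.2
= 44 + 0.9155
= 44.92


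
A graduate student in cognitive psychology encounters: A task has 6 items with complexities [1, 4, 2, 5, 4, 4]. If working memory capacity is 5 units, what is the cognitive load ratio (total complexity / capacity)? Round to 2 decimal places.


Total complexity = 1 + 4 + 2 + 5 + 4 + 4 = 20
Load = total / capacity = 20 / 5
= 4.00


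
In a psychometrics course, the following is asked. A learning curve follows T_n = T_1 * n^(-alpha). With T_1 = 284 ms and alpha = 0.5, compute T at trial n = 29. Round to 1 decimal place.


T_n = 284 * 29^(-0.5)
29^(-0.5) = 0.185695
T_n = 284 * 0.185695
= 52.7 ms


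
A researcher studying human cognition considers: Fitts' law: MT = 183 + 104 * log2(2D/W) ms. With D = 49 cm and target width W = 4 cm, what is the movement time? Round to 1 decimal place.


MT = 183 + 104 * log2(2*49/4)
2D/W = 24.5
log2(24.5) = 4.6147
MT = 183 + 104 * 4.6147
= 662.9 ms


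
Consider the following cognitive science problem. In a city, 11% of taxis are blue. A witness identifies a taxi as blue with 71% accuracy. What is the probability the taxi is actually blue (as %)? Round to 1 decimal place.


P(blue | says blue) = P(says blue | blue)*P(blue) / [P(says blue | blue)*P(blue) + P(says blue | not blue)*P(not blue)]
Numerator = 0.71 * 0.11 = 0.0781
False identification = 0.29 * 0.89 = 0.2581
P = 0.0781 / (0.0781 + 0.2581)
= 0.0781 / 0.3362
As percentage = 23.2


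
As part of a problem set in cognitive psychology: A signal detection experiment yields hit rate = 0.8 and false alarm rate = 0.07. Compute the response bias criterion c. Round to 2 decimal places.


c = -0.5 * (z(HR) + z(FAR))
z(0.8) = 0.8416
z(0.07) = -1.4758
c = -0.5 * (0.8416 + -1.4758)
= -0.5 * -0.6342
= 0.32


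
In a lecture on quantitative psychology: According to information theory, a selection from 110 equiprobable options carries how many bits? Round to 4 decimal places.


H = log2(n)
H = log2(110)
= 6.7814


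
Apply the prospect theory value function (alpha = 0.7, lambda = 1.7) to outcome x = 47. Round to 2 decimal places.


Since x = 47 >= 0, use v(x) = x^0.7
47^0.7 = 14.807
v(47) = 14.81


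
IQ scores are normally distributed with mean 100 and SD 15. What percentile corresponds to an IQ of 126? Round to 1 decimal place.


z = (IQ - mean) / SD
z = (126 - 100) / 15 = 1.7333
Percentile = Phi(1.7333) * 100
Phi(1.7333) = 0.958479
= 95.8


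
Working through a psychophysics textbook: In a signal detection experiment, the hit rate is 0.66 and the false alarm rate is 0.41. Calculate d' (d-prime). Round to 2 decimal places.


d' = z(HR) - z(FAR)
z(0.66) = 0.4125
z(0.41) = -0.2275
d' = 0.4125 - -0.2275
= 0.64


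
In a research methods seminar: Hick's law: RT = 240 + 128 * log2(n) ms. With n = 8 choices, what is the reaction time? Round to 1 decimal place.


RT = 240 + 128 * log2(8)
log2(8) = 3.0
RT = 240 + 128 * 3.0
= 240 + 384.0
= 624.0 ms


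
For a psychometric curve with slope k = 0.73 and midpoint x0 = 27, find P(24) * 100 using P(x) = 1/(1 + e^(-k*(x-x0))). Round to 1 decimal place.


P(x) = 1/(1 + e^(-0.73*(24 - 27)))
Exponent = -0.73 * -3 = 2.19
e^(2.19) = 8.935213
P = 1/(1 + 8.935213) = 0.100652
Percentage = 10.1


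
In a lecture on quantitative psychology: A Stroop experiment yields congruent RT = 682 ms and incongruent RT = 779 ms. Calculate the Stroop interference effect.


Stroop effect = RT(incongruent) - RT(congruent)
= 779 - 682
= 97 ms


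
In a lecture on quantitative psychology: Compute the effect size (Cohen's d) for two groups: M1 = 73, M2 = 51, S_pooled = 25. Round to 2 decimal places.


Cohen's d = (M1 - M2) / S_pooled
= (73 - 51) / 25
= 22 / 25
= 0.88


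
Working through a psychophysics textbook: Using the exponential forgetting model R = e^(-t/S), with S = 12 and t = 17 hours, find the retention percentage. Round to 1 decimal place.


R = e^(-t/S)
-t/S = -17/12 = -1.416667
R = e^(-1.416667) = 0.242521
Percentage = 0.242521 * 100
= 24.3


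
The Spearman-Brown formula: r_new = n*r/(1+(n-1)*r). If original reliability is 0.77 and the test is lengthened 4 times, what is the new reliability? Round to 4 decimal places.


r_new = n*r / (1 + (n-1)*r)
Numerator = 4 * 0.77 = 3.08
Denominator = 1 + 3 * 0.77 = 3.31
r_new = 3.08 / 3.31
= 0.9305


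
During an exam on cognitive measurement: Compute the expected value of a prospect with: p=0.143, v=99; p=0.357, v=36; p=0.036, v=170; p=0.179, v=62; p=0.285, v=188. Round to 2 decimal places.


EU = sum(p_i * v_i)
0.143 * 99 = 14.157
0.357 * 36 = 12.852
0.036 * 170 = 6.12
0.179 * 62 = 11.098
0.285 * 188 = 53.58
EU = 14.157 + 12.852 + 6.12 + 11.098 + 53.58
= 97.81


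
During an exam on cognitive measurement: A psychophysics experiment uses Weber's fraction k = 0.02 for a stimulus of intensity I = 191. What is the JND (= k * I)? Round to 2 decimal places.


JND = k * I
JND = 0.02 * 191
= 3.82


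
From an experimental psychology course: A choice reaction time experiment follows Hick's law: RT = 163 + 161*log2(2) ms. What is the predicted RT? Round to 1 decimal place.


RT = 163 + 161 * log2(2)
log2(2) = 1.0
RT = 163 + 161 * 1.0
= 163 + 161.0
= 324.0 ms
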